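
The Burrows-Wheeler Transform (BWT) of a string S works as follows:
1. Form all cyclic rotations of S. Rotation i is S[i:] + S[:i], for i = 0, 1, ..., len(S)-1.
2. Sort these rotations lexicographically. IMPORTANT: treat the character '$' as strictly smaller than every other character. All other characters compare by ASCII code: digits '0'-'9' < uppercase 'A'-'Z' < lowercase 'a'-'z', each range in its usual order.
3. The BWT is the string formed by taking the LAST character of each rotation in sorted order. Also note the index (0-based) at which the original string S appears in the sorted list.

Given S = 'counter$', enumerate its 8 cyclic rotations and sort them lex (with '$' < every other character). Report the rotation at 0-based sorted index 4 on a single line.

All 8 rotations (rotation i = S[i:]+S[:i]):
  rot[0] = counter$
  rot[1] = ounter$c
  rot[2] = unter$co
  rot[3] = nter$cou
  rot[4] = ter$coun
  rot[5] = er$count
  rot[6] = r$counte
  rot[7] = $counter
Sorted (with $ < everything):
  sorted[0] = $counter
  sorted[1] = counter$
  sorted[2] = er$count
  sorted[3] = nter$cou
  sorted[4] = ounter$c
  sorted[5] = r$counte
  sorted[6] = ter$coun
  sorted[7] = unter$co
sorted[4] = ounter$c

Answer: ounter$c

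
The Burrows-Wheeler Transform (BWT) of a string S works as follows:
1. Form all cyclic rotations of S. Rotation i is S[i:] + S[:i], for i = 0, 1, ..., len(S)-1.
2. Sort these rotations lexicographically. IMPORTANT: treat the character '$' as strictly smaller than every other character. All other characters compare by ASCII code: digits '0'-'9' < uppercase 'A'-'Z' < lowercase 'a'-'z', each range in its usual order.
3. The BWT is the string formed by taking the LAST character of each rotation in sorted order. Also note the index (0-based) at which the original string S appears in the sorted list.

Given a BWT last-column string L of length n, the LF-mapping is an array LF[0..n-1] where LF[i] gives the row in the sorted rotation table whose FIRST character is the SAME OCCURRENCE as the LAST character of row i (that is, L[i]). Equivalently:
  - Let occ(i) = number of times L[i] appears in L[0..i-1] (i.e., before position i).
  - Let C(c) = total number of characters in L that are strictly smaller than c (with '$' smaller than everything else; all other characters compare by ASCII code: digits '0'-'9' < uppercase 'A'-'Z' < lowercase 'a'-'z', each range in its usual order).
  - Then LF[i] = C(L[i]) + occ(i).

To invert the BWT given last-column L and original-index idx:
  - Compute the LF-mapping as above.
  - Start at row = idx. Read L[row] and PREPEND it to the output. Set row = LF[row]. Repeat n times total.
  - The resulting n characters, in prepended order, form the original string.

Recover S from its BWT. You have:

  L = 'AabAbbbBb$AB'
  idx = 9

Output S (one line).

LF mapping: 1 6 7 2 8 9 10 4 11 0 3 5
Walk LF starting at row 9, prepending L[row]:
  step 1: row=9, L[9]='$', prepend. Next row=LF[9]=0
  step 2: row=0, L[0]='A', prepend. Next row=LF[0]=1
  step 3: row=1, L[1]='a', prepend. Next row=LF[1]=6
  step 4: row=6, L[6]='b', prepend. Next row=LF[6]=10
  step 5: row=10, L[10]='A', prepend. Next row=LF[10]=3
  step 6: row=3, L[3]='A', prepend. Next row=LF[3]=2
  step 7: row=2, L[2]='b', prepend. Next row=LF[2]=7
  step 8: row=7, L[7]='B', prepend. Next row=LF[7]=4
  step 9: row=4, L[4]='b', prepend. Next row=LF[4]=8
  step 10: row=8, L[8]='b', prepend. Next row=LF[8]=11
  step 11: row=11, L[11]='B', prepend. Next row=LF[11]=5
  step 12: row=5, L[5]='b', prepend. Next row=LF[5]=9
Reversed output: bBbbBbAAbaA$

Answer: bBbbBbAAbaA$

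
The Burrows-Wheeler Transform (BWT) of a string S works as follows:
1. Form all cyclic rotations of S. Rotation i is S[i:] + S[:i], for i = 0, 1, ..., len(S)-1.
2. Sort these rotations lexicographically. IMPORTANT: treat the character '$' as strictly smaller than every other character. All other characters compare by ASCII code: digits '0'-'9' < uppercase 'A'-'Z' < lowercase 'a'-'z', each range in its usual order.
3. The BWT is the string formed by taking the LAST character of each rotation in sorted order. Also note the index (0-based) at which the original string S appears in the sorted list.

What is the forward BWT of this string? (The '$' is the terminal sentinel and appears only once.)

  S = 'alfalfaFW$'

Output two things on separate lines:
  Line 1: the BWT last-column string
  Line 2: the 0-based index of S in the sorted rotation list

All 10 rotations (rotation i = S[i:]+S[:i]):
  rot[0] = alfalfaFW$
  rot[1] = lfalfaFW$a
  rot[2] = falfaFW$al
  rot[3] = alfaFW$alf
  rot[4] = lfaFW$alfa
  rot[5] = faFW$alfal
  rot[6] = aFW$alfalf
  rot[7] = FW$alfalfa
  rot[8] = W$alfalfaF
  rot[9] = $alfalfaFW
Sorted (with $ < everything):
  sorted[0] = $alfalfaFW  (last char: 'W')
  sorted[1] = FW$alfalfa  (last char: 'a')
  sorted[2] = W$alfalfaF  (last char: 'F')
  sorted[3] = aFW$alfalf  (last char: 'f')
  sorted[4] = alfaFW$alf  (last char: 'f')
  sorted[5] = alfalfaFW$  (last char: '$')
  sorted[6] = faFW$alfal  (last char: 'l')
  sorted[7] = falfaFW$al  (last char: 'l')
  sorted[8] = lfaFW$alfa  (last char: 'a')
  sorted[9] = lfalfaFW$a  (last char: 'a')
Last column: WaFff$llaa
Original string S is at sorted index 5

Answer: WaFff$llaa
5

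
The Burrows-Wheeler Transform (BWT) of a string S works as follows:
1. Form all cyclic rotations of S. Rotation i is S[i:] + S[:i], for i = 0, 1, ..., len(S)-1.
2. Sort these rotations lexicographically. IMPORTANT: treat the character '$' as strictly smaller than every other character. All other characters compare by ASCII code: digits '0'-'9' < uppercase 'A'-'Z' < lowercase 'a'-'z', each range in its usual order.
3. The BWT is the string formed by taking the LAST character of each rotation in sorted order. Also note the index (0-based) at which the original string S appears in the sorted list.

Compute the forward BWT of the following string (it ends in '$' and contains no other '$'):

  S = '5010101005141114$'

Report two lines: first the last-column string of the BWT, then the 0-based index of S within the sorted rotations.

Answer: 411150000411511$0
15

Derivation:
All 17 rotations (rotation i = S[i:]+S[:i]):
  rot[0] = 5010101005141114$
  rot[1] = 010101005141114$5
  rot[2] = 10101005141114$50
  rot[3] = 0101005141114$501
  rot[4] = 101005141114$5010
  rot[5] = 01005141114$50101
  rot[6] = 1005141114$501010
  rot[7] = 005141114$5010101
  rot[8] = 05141114$50101010
  rot[9] = 5141114$501010100
  rot[10] = 141114$5010101005
  rot[11] = 41114$50101010051
  rot[12] = 1114$501010100514
  rot[13] = 114$5010101005141
  rot[14] = 14$50101010051411
  rot[15] = 4$501010100514111
  rot[16] = $5010101005141114
Sorted (with $ < everything):
  sorted[0] = $5010101005141114  (last char: '4')
  sorted[1] = 005141114$5010101  (last char: '1')
  sorted[2] = 01005141114$50101  (last char: '1')
  sorted[3] = 0101005141114$501  (last char: '1')
  sorted[4] = 010101005141114$5  (last char: '5')
  sorted[5] = 05141114$50101010  (last char: '0')
  sorted[6] = 1005141114$501010  (last char: '0')
  sorted[7] = 101005141114$5010  (last char: '0')
  sorted[8] = 10101005141114$50  (last char: '0')
  sorted[9] = 1114$501010100514  (last char: '4')
  sorted[10] = 114$5010101005141  (last char: '1')
  sorted[11] = 14$50101010051411  (last char: '1')
  sorted[12] = 141114$5010101005  (last char: '5')
  sorted[13] = 4$501010100514111  (last char: '1')
  sorted[14] = 41114$50101010051  (last char: '1')
  sorted[15] = 5010101005141114$  (last char: '$')
  sorted[16] = 5141114$501010100  (last char: '0')
Last column: 411150000411511$0
Original string S is at sorted index 15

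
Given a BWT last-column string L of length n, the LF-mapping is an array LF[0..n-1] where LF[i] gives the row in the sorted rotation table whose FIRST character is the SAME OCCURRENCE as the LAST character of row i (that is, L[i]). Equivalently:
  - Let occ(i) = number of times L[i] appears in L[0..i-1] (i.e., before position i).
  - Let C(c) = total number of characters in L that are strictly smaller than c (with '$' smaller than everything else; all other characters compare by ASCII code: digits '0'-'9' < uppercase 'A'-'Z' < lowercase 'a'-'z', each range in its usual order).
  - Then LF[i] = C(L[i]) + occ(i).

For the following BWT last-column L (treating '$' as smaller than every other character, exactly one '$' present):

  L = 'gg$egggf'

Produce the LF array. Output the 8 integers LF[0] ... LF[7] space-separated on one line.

Char counts: '$':1, 'e':1, 'f':1, 'g':5
C (first-col start): C('$')=0, C('e')=1, C('f')=2, C('g')=3
L[0]='g': occ=0, LF[0]=C('g')+0=3+0=3
L[1]='g': occ=1, LF[1]=C('g')+1=3+1=4
L[2]='$': occ=0, LF[2]=C('$')+0=0+0=0
L[3]='e': occ=0, LF[3]=C('e')+0=1+0=1
L[4]='g': occ=2, LF[4]=C('g')+2=3+2=5
L[5]='g': occ=3, LF[5]=C('g')+3=3+3=6
L[6]='g': occ=4, LF[6]=C('g')+4=3+4=7
L[7]='f': occ=0, LF[7]=C('f')+0=2+0=2

Answer: 3 4 0 1 5 6 7 2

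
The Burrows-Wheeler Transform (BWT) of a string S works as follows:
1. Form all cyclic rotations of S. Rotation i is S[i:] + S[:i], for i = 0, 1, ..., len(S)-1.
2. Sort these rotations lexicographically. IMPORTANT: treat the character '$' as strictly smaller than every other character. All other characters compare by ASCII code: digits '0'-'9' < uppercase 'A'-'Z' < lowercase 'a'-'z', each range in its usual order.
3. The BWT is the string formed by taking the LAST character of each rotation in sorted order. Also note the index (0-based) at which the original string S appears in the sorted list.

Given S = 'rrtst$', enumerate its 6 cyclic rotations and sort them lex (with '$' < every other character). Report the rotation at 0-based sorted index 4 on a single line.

All 6 rotations (rotation i = S[i:]+S[:i]):
  rot[0] = rrtst$
  rot[1] = rtst$r
  rot[2] = tst$rr
  rot[3] = st$rrt
  rot[4] = t$rrts
  rot[5] = $rrtst
Sorted (with $ < everything):
  sorted[0] = $rrtst
  sorted[1] = rrtst$
  sorted[2] = rtst$r
  sorted[3] = st$rrt
  sorted[4] = t$rrts
  sorted[5] = tst$rr
sorted[4] = t$rrts

Answer: t$rrts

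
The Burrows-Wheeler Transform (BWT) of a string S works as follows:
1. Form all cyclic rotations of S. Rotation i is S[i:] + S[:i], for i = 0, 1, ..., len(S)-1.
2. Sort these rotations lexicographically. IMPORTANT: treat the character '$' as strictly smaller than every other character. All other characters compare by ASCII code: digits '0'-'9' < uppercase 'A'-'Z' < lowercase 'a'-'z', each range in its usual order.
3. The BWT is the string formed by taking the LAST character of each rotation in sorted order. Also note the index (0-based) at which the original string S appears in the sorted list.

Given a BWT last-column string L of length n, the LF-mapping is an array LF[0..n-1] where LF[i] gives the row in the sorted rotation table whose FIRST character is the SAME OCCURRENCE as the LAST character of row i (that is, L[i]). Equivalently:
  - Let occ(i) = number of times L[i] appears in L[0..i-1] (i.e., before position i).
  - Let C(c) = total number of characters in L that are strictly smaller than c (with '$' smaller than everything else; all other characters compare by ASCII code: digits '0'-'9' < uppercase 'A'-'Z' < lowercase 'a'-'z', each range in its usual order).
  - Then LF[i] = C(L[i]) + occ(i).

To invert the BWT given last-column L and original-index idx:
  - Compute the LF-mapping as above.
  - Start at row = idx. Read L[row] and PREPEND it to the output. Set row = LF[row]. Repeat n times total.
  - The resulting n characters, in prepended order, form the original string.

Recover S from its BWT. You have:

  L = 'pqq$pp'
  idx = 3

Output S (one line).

LF mapping: 1 4 5 0 2 3
Walk LF starting at row 3, prepending L[row]:
  step 1: row=3, L[3]='$', prepend. Next row=LF[3]=0
  step 2: row=0, L[0]='p', prepend. Next row=LF[0]=1
  step 3: row=1, L[1]='q', prepend. Next row=LF[1]=4
  step 4: row=4, L[4]='p', prepend. Next row=LF[4]=2
  step 5: row=2, L[2]='q', prepend. Next row=LF[2]=5
  step 6: row=5, L[5]='p', prepend. Next row=LF[5]=3
Reversed output: pqpqp$

Answer: pqpqp$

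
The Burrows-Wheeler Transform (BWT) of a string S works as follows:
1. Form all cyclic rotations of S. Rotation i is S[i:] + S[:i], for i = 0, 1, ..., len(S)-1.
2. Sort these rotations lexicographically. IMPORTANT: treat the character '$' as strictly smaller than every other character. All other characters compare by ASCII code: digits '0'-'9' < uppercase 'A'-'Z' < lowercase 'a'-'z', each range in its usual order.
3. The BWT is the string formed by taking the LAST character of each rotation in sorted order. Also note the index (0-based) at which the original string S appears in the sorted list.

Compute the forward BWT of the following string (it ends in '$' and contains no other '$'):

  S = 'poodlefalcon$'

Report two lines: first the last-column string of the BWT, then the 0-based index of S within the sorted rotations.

All 13 rotations (rotation i = S[i:]+S[:i]):
  rot[0] = poodlefalcon$
  rot[1] = oodlefalcon$p
  rot[2] = odlefalcon$po
  rot[3] = dlefalcon$poo
  rot[4] = lefalcon$pood
  rot[5] = efalcon$poodl
  rot[6] = falcon$poodle
  rot[7] = alcon$poodlef
  rot[8] = lcon$poodlefa
  rot[9] = con$poodlefal
  rot[10] = on$poodlefalc
  rot[11] = n$poodlefalco
  rot[12] = $poodlefalcon
Sorted (with $ < everything):
  sorted[0] = $poodlefalcon  (last char: 'n')
  sorted[1] = alcon$poodlef  (last char: 'f')
  sorted[2] = con$poodlefal  (last char: 'l')
  sorted[3] = dlefalcon$poo  (last char: 'o')
  sorted[4] = efalcon$poodl  (last char: 'l')
  sorted[5] = falcon$poodle  (last char: 'e')
  sorted[6] = lcon$poodlefa  (last char: 'a')
  sorted[7] = lefalcon$pood  (last char: 'd')
  sorted[8] = n$poodlefalco  (last char: 'o')
  sorted[9] = odlefalcon$po  (last char: 'o')
  sorted[10] = on$poodlefalc  (last char: 'c')
  sorted[11] = oodlefalcon$p  (last char: 'p')
  sorted[12] = poodlefalcon$  (last char: '$')
Last column: nfloleadoocp$
Original string S is at sorted index 12

Answer: nfloleadoocp$
12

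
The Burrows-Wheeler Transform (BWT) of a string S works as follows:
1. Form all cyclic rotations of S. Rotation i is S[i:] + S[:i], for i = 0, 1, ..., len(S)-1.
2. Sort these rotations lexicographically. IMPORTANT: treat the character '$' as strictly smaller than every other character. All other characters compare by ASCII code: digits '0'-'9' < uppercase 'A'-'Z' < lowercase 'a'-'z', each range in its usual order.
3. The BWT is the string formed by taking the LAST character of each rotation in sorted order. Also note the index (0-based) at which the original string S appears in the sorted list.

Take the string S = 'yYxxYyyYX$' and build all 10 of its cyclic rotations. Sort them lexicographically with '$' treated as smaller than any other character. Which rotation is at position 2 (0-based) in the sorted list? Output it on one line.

Answer: YX$yYxxYyy

Derivation:
All 10 rotations (rotation i = S[i:]+S[:i]):
  rot[0] = yYxxYyyYX$
  rot[1] = YxxYyyYX$y
  rot[2] = xxYyyYX$yY
  rot[3] = xYyyYX$yYx
  rot[4] = YyyYX$yYxx
  rot[5] = yyYX$yYxxY
  rot[6] = yYX$yYxxYy
  rot[7] = YX$yYxxYyy
  rot[8] = X$yYxxYyyY
  rot[9] = $yYxxYyyYX
Sorted (with $ < everything):
  sorted[0] = $yYxxYyyYX
  sorted[1] = X$yYxxYyyY
  sorted[2] = YX$yYxxYyy
  sorted[3] = YxxYyyYX$y
  sorted[4] = YyyYX$yYxx
  sorted[5] = xYyyYX$yYx
  sorted[6] = xxYyyYX$yY
  sorted[7] = yYX$yYxxYy
  sorted[8] = yYxxYyyYX$
  sorted[9] = yyYX$yYxxY
sorted[2] = YX$yYxxYyy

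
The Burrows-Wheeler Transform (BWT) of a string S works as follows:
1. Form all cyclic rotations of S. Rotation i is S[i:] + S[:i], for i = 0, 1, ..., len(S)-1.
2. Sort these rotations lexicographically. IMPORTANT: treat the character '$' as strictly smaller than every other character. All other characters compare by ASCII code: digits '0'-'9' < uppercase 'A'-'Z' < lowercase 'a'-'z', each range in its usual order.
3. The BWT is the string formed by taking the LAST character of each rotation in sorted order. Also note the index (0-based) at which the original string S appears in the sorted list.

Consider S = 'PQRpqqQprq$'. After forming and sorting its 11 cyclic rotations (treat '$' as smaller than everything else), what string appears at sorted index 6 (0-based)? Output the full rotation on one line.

Answer: prq$PQRpqqQ

Derivation:
All 11 rotations (rotation i = S[i:]+S[:i]):
  rot[0] = PQRpqqQprq$
  rot[1] = QRpqqQprq$P
  rot[2] = RpqqQprq$PQ
  rot[3] = pqqQprq$PQR
  rot[4] = qqQprq$PQRp
  rot[5] = qQprq$PQRpq
  rot[6] = Qprq$PQRpqq
  rot[7] = prq$PQRpqqQ
  rot[8] = rq$PQRpqqQp
  rot[9] = q$PQRpqqQpr
  rot[10] = $PQRpqqQprq
Sorted (with $ < everything):
  sorted[0] = $PQRpqqQprq
  sorted[1] = PQRpqqQprq$
  sorted[2] = QRpqqQprq$P
  sorted[3] = Qprq$PQRpqq
  sorted[4] = RpqqQprq$PQ
  sorted[5] = pqqQprq$PQR
  sorted[6] = prq$PQRpqqQ
  sorted[7] = q$PQRpqqQpr
  sorted[8] = qQprq$PQRpq
  sorted[9] = qqQprq$PQRp
  sorted[10] = rq$PQRpqqQp
sorted[6] = prq$PQRpqqQ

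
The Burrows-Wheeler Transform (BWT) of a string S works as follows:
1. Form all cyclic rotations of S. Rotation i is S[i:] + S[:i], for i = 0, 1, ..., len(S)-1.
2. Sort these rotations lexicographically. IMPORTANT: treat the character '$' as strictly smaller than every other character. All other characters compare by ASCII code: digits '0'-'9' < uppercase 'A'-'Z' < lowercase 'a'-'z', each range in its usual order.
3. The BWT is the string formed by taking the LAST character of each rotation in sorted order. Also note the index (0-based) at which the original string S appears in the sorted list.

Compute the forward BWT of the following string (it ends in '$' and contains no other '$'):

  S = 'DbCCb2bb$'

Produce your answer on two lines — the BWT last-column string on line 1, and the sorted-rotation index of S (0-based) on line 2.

Answer: bbbC$bCD2
4

Derivation:
All 9 rotations (rotation i = S[i:]+S[:i]):
  rot[0] = DbCCb2bb$
  rot[1] = bCCb2bb$D
  rot[2] = CCb2bb$Db
  rot[3] = Cb2bb$DbC
  rot[4] = b2bb$DbCC
  rot[5] = 2bb$DbCCb
  rot[6] = bb$DbCCb2
  rot[7] = b$DbCCb2b
  rot[8] = $DbCCb2bb
Sorted (with $ < everything):
  sorted[0] = $DbCCb2bb  (last char: 'b')
  sorted[1] = 2bb$DbCCb  (last char: 'b')
  sorted[2] = CCb2bb$Db  (last char: 'b')
  sorted[3] = Cb2bb$DbC  (last char: 'C')
  sorted[4] = DbCCb2bb$  (last char: '$')
  sorted[5] = b$DbCCb2b  (last char: 'b')
  sorted[6] = b2bb$DbCC  (last char: 'C')
  sorted[7] = bCCb2bb$D  (last char: 'D')
  sorted[8] = bb$DbCCb2  (last char: '2')
Last column: bbbC$bCD2
Original string S is at sorted index 4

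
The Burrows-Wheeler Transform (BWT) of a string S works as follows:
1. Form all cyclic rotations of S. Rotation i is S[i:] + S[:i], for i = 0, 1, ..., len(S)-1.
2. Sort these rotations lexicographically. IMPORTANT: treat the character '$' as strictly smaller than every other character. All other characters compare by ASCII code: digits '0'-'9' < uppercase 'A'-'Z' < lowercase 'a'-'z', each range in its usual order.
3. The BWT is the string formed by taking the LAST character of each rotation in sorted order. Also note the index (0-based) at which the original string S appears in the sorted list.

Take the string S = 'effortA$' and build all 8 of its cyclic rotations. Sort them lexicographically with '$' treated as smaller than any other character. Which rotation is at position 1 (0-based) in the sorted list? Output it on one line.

Answer: A$effort

Derivation:
All 8 rotations (rotation i = S[i:]+S[:i]):
  rot[0] = effortA$
  rot[1] = ffortA$e
  rot[2] = fortA$ef
  rot[3] = ortA$eff
  rot[4] = rtA$effo
  rot[5] = tA$effor
  rot[6] = A$effort
  rot[7] = $effortA
Sorted (with $ < everything):
  sorted[0] = $effortA
  sorted[1] = A$effort
  sorted[2] = effortA$
  sorted[3] = ffortA$e
  sorted[4] = fortA$ef
  sorted[5] = ortA$eff
  sorted[6] = rtA$effo
  sorted[7] = tA$effor
sorted[1] = A$effort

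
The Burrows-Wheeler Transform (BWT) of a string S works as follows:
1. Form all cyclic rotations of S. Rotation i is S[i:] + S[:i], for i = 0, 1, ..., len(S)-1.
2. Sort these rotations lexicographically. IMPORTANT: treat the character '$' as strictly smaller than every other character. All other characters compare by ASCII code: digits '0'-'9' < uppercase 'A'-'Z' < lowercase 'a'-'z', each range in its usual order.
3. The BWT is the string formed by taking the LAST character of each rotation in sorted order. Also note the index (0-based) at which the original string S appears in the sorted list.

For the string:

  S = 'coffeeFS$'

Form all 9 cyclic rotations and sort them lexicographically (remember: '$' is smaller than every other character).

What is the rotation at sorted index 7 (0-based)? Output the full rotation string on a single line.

Answer: ffeeFS$co

Derivation:
All 9 rotations (rotation i = S[i:]+S[:i]):
  rot[0] = coffeeFS$
  rot[1] = offeeFS$c
  rot[2] = ffeeFS$co
  rot[3] = feeFS$cof
  rot[4] = eeFS$coff
  rot[5] = eFS$coffe
  rot[6] = FS$coffee
  rot[7] = S$coffeeF
  rot[8] = $coffeeFS
Sorted (with $ < everything):
  sorted[0] = $coffeeFS
  sorted[1] = FS$coffee
  sorted[2] = S$coffeeF
  sorted[3] = coffeeFS$
  sorted[4] = eFS$coffe
  sorted[5] = eeFS$coff
  sorted[6] = feeFS$cof
  sorted[7] = ffeeFS$co
  sorted[8] = offeeFS$c
sorted[7] = ffeeFS$co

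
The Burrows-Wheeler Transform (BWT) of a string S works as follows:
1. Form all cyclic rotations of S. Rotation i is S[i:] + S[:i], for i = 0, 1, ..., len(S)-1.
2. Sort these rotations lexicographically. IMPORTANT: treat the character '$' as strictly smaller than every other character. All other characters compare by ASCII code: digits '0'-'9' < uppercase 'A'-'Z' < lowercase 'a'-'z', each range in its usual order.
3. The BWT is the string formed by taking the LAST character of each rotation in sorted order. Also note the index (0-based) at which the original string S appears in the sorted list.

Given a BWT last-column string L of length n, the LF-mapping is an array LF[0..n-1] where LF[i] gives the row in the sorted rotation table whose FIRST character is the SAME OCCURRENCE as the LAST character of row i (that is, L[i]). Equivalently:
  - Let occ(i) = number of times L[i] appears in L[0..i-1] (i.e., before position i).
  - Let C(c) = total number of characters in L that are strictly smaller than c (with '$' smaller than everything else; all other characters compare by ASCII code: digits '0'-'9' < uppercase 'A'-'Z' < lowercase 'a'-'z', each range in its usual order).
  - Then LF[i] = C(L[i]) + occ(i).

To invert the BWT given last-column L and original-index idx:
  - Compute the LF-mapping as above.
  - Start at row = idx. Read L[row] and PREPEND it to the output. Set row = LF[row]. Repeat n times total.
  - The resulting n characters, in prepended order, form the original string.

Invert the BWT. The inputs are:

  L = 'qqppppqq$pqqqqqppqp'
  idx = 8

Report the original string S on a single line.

Answer: pqqqqpqqpqqqpppppq$

Derivation:
LF mapping: 9 10 1 2 3 4 11 12 0 5 13 14 15 16 17 6 7 18 8
Walk LF starting at row 8, prepending L[row]:
  step 1: row=8, L[8]='$', prepend. Next row=LF[8]=0
  step 2: row=0, L[0]='q', prepend. Next row=LF[0]=9
  step 3: row=9, L[9]='p', prepend. Next row=LF[9]=5
  step 4: row=5, L[5]='p', prepend. Next row=LF[5]=4
  step 5: row=4, L[4]='p', prepend. Next row=LF[4]=3
  step 6: row=3, L[3]='p', prepend. Next row=LF[3]=2
  step 7: row=2, L[2]='p', prepend. Next row=LF[2]=1
  step 8: row=1, L[1]='q', prepend. Next row=LF[1]=10
  step 9: row=10, L[10]='q', prepend. Next row=LF[10]=13
  step 10: row=13, L[13]='q', prepend. Next row=LF[13]=16
  step 11: row=16, L[16]='p', prepend. Next row=LF[16]=7
  step 12: row=7, L[7]='q', prepend. Next row=LF[7]=12
  step 13: row=12, L[12]='q', prepend. Next row=LF[12]=15
  step 14: row=15, L[15]='p', prepend. Next row=LF[15]=6
  step 15: row=6, L[6]='q', prepend. Next row=LF[6]=11
  step 16: row=11, L[11]='q', prepend. Next row=LF[11]=14
  step 17: row=14, L[14]='q', prepend. Next row=LF[14]=17
  step 18: row=17, L[17]='q', prepend. Next row=LF[17]=18
  step 19: row=18, L[18]='p', prepend. Next row=LF[18]=8
Reversed output: pqqqqpqqpqqqpppppq$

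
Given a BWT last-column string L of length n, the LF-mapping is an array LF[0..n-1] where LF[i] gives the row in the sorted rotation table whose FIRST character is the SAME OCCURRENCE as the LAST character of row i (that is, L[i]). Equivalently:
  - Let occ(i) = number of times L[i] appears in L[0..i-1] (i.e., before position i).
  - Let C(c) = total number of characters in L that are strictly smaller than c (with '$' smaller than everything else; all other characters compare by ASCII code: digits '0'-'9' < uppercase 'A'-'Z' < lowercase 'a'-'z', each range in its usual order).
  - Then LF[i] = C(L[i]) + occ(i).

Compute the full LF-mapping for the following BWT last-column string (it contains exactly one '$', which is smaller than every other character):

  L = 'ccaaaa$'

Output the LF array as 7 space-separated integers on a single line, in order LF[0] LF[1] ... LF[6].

Answer: 5 6 1 2 3 4 0

Derivation:
Char counts: '$':1, 'a':4, 'c':2
C (first-col start): C('$')=0, C('a')=1, C('c')=5
L[0]='c': occ=0, LF[0]=C('c')+0=5+0=5
L[1]='c': occ=1, LF[1]=C('c')+1=5+1=6
L[2]='a': occ=0, LF[2]=C('a')+0=1+0=1
L[3]='a': occ=1, LF[3]=C('a')+1=1+1=2
L[4]='a': occ=2, LF[4]=C('a')+2=1+2=3
L[5]='a': occ=3, LF[5]=C('a')+3=1+3=4
L[6]='$': occ=0, LF[6]=C('$')+0=0+0=0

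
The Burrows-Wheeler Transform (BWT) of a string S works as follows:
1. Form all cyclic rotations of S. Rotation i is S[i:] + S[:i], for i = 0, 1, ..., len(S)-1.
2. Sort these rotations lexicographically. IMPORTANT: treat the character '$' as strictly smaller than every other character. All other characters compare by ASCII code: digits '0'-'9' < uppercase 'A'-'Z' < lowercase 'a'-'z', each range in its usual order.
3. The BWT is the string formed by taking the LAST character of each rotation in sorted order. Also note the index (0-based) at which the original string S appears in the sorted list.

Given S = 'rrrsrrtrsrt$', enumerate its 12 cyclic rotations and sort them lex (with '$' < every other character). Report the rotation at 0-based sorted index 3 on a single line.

Answer: rrtrsrt$rrrs

Derivation:
All 12 rotations (rotation i = S[i:]+S[:i]):
  rot[0] = rrrsrrtrsrt$
  rot[1] = rrsrrtrsrt$r
  rot[2] = rsrrtrsrt$rr
  rot[3] = srrtrsrt$rrr
  rot[4] = rrtrsrt$rrrs
  rot[5] = rtrsrt$rrrsr
  rot[6] = trsrt$rrrsrr
  rot[7] = rsrt$rrrsrrt
  rot[8] = srt$rrrsrrtr
  rot[9] = rt$rrrsrrtrs
  rot[10] = t$rrrsrrtrsr
  rot[11] = $rrrsrrtrsrt
Sorted (with $ < everything):
  sorted[0] = $rrrsrrtrsrt
  sorted[1] = rrrsrrtrsrt$
  sorted[2] = rrsrrtrsrt$r
  sorted[3] = rrtrsrt$rrrs
  sorted[4] = rsrrtrsrt$rr
  sorted[5] = rsrt$rrrsrrt
  sorted[6] = rt$rrrsrrtrs
  sorted[7] = rtrsrt$rrrsr
  sorted[8] = srrtrsrt$rrr
  sorted[9] = srt$rrrsrrtr
  sorted[10] = t$rrrsrrtrsr
  sorted[11] = trsrt$rrrsrr
sorted[3] = rrtrsrt$rrrs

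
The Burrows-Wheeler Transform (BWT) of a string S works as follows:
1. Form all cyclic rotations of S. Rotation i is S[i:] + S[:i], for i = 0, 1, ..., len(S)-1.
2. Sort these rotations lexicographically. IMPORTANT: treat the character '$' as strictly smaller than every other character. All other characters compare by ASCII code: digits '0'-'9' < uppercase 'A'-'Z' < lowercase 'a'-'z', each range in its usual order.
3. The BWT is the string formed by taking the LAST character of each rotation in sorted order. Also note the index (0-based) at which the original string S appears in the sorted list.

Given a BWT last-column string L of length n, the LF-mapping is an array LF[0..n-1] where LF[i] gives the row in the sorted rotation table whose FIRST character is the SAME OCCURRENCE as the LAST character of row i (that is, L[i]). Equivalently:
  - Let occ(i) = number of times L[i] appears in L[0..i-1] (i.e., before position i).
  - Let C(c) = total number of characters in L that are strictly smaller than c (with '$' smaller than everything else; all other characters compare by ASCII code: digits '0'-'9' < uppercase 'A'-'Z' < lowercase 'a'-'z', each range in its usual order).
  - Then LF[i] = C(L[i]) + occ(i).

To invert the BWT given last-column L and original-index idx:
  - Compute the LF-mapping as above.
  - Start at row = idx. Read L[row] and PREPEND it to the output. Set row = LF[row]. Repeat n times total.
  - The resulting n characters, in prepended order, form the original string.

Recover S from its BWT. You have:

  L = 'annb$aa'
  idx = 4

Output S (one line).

Answer: banana$

Derivation:
LF mapping: 1 5 6 4 0 2 3
Walk LF starting at row 4, prepending L[row]:
  step 1: row=4, L[4]='$', prepend. Next row=LF[4]=0
  step 2: row=0, L[0]='a', prepend. Next row=LF[0]=1
  step 3: row=1, L[1]='n', prepend. Next row=LF[1]=5
  step 4: row=5, L[5]='a', prepend. Next row=LF[5]=2
  step 5: row=2, L[2]='n', prepend. Next row=LF[2]=6
  step 6: row=6, L[6]='a', prepend. Next row=LF[6]=3
  step 7: row=3, L[3]='b', prepend. Next row=LF[3]=4
Reversed output: banana$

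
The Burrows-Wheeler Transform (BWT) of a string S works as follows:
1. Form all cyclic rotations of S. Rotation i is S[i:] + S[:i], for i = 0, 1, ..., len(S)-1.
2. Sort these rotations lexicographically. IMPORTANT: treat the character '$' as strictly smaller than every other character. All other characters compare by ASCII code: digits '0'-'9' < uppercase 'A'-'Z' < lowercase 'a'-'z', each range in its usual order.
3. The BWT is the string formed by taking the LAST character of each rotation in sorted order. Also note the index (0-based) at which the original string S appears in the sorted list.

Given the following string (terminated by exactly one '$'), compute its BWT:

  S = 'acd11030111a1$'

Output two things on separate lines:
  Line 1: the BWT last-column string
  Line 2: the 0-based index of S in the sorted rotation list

Answer: 131a1d01101$ac
11

Derivation:
All 14 rotations (rotation i = S[i:]+S[:i]):
  rot[0] = acd11030111a1$
  rot[1] = cd11030111a1$a
  rot[2] = d11030111a1$ac
  rot[3] = 11030111a1$acd
  rot[4] = 1030111a1$acd1
  rot[5] = 030111a1$acd11
  rot[6] = 30111a1$acd110
  rot[7] = 0111a1$acd1103
  rot[8] = 111a1$acd11030
  rot[9] = 11a1$acd110301
  rot[10] = 1a1$acd1103011
  rot[11] = a1$acd11030111
  rot[12] = 1$acd11030111a
  rot[13] = $acd11030111a1
Sorted (with $ < everything):
  sorted[0] = $acd11030111a1  (last char: '1')
  sorted[1] = 0111a1$acd1103  (last char: '3')
  sorted[2] = 030111a1$acd11  (last char: '1')
  sorted[3] = 1$acd11030111a  (last char: 'a')
  sorted[4] = 1030111a1$acd1  (last char: '1')
  sorted[5] = 11030111a1$acd  (last char: 'd')
  sorted[6] = 111a1$acd11030  (last char: '0')
  sorted[7] = 11a1$acd110301  (last char: '1')
  sorted[8] = 1a1$acd1103011  (last char: '1')
  sorted[9] = 30111a1$acd110  (last char: '0')
  sorted[10] = a1$acd11030111  (last char: '1')
  sorted[11] = acd11030111a1$  (last char: '$')
  sorted[12] = cd11030111a1$a  (last char: 'a')
  sorted[13] = d11030111a1$ac  (last char: 'c')
Last column: 131a1d01101$ac
Original string S is at sorted index 11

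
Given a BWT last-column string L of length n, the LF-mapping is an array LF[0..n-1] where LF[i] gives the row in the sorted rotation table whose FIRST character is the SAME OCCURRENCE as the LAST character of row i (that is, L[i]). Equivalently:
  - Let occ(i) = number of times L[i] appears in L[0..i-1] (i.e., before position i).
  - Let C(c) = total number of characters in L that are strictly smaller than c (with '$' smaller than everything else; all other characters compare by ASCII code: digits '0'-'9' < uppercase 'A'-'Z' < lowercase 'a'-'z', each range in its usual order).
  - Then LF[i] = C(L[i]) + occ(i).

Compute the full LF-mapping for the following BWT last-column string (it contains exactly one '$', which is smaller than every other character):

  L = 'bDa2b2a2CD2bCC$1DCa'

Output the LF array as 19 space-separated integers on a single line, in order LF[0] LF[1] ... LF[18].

Char counts: '$':1, '1':1, '2':4, 'C':4, 'D':3, 'a':3, 'b':3
C (first-col start): C('$')=0, C('1')=1, C('2')=2, C('C')=6, C('D')=10, C('a')=13, C('b')=16
L[0]='b': occ=0, LF[0]=C('b')+0=16+0=16
L[1]='D': occ=0, LF[1]=C('D')+0=10+0=10
L[2]='a': occ=0, LF[2]=C('a')+0=13+0=13
L[3]='2': occ=0, LF[3]=C('2')+0=2+0=2
L[4]='b': occ=1, LF[4]=C('b')+1=16+1=17
L[5]='2': occ=1, LF[5]=C('2')+1=2+1=3
L[6]='a': occ=1, LF[6]=C('a')+1=13+1=14
L[7]='2': occ=2, LF[7]=C('2')+2=2+2=4
L[8]='C': occ=0, LF[8]=C('C')+0=6+0=6
L[9]='D': occ=1, LF[9]=C('D')+1=10+1=11
L[10]='2': occ=3, LF[10]=C('2')+3=2+3=5
L[11]='b': occ=2, LF[11]=C('b')+2=16+2=18
L[12]='C': occ=1, LF[12]=C('C')+1=6+1=7
L[13]='C': occ=2, LF[13]=C('C')+2=6+2=8
L[14]='$': occ=0, LF[14]=C('$')+0=0+0=0
L[15]='1': occ=0, LF[15]=C('1')+0=1+0=1
L[16]='D': occ=2, LF[16]=C('D')+2=10+2=12
L[17]='C': occ=3, LF[17]=C('C')+3=6+3=9
L[18]='a': occ=2, LF[18]=C('a')+2=13+2=15

Answer: 16 10 13 2 17 3 14 4 6 11 5 18 7 8 0 1 12 9 15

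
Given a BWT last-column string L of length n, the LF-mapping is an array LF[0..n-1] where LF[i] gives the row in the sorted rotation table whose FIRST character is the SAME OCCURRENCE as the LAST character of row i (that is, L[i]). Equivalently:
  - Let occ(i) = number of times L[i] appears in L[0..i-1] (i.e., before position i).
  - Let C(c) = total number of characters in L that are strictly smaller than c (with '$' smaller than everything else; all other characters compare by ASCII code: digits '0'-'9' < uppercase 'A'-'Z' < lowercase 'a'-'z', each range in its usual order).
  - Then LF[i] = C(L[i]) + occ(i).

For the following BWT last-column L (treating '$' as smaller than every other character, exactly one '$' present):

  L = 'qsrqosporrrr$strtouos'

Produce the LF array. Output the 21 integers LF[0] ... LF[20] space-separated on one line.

Answer: 6 14 8 7 1 15 5 2 9 10 11 12 0 16 18 13 19 3 20 4 17

Derivation:
Char counts: '$':1, 'o':4, 'p':1, 'q':2, 'r':6, 's':4, 't':2, 'u':1
C (first-col start): C('$')=0, C('o')=1, C('p')=5, C('q')=6, C('r')=8, C('s')=14, C('t')=18, C('u')=20
L[0]='q': occ=0, LF[0]=C('q')+0=6+0=6
L[1]='s': occ=0, LF[1]=C('s')+0=14+0=14
L[2]='r': occ=0, LF[2]=C('r')+0=8+0=8
L[3]='q': occ=1, LF[3]=C('q')+1=6+1=7
L[4]='o': occ=0, LF[4]=C('o')+0=1+0=1
L[5]='s': occ=1, LF[5]=C('s')+1=14+1=15
L[6]='p': occ=0, LF[6]=C('p')+0=5+0=5
L[7]='o': occ=1, LF[7]=C('o')+1=1+1=2
L[8]='r': occ=1, LF[8]=C('r')+1=8+1=9
L[9]='r': occ=2, LF[9]=C('r')+2=8+2=10
L[10]='r': occ=3, LF[10]=C('r')+3=8+3=11
L[11]='r': occ=4, LF[11]=C('r')+4=8+4=12
L[12]='$': occ=0, LF[12]=C('$')+0=0+0=0
L[13]='s': occ=2, LF[13]=C('s')+2=14+2=16
L[14]='t': occ=0, LF[14]=C('t')+0=18+0=18
L[15]='r': occ=5, LF[15]=C('r')+5=8+5=13
L[16]='t': occ=1, LF[16]=C('t')+1=18+1=19
L[17]='o': occ=2, LF[17]=C('o')+2=1+2=3
L[18]='u': occ=0, LF[18]=C('u')+0=20+0=20
L[19]='o': occ=3, LF[19]=C('o')+3=1+3=4
L[20]='s': occ=3, LF[20]=C('s')+3=14+3=17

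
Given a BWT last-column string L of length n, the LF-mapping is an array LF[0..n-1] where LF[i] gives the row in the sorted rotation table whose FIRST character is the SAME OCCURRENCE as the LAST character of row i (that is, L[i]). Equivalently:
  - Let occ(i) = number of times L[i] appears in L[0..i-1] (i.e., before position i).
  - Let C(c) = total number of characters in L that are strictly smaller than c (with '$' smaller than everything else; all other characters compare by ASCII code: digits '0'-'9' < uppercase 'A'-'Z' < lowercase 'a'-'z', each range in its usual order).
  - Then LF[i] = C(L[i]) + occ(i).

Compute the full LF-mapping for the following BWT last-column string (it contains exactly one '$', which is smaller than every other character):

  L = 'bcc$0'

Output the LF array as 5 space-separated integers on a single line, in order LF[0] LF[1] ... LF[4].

Answer: 2 3 4 0 1

Derivation:
Char counts: '$':1, '0':1, 'b':1, 'c':2
C (first-col start): C('$')=0, C('0')=1, C('b')=2, C('c')=3
L[0]='b': occ=0, LF[0]=C('b')+0=2+0=2
L[1]='c': occ=0, LF[1]=C('c')+0=3+0=3
L[2]='c': occ=1, LF[2]=C('c')+1=3+1=4
L[3]='$': occ=0, LF[3]=C('$')+0=0+0=0
L[4]='0': occ=0, LF[4]=C('0')+0=1+0=1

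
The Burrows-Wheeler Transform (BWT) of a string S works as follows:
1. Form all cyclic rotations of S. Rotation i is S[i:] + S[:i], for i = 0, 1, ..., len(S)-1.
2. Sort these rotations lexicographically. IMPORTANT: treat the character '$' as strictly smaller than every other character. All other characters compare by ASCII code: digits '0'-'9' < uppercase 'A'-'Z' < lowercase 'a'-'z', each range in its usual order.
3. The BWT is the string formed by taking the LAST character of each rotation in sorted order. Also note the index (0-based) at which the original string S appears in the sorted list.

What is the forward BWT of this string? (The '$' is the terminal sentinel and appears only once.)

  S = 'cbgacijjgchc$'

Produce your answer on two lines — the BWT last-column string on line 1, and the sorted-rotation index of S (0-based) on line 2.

All 13 rotations (rotation i = S[i:]+S[:i]):
  rot[0] = cbgacijjgchc$
  rot[1] = bgacijjgchc$c
  rot[2] = gacijjgchc$cb
  rot[3] = acijjgchc$cbg
  rot[4] = cijjgchc$cbga
  rot[5] = ijjgchc$cbgac
  rot[6] = jjgchc$cbgaci
  rot[7] = jgchc$cbgacij
  rot[8] = gchc$cbgacijj
  rot[9] = chc$cbgacijjg
  rot[10] = hc$cbgacijjgc
  rot[11] = c$cbgacijjgch
  rot[12] = $cbgacijjgchc
Sorted (with $ < everything):
  sorted[0] = $cbgacijjgchc  (last char: 'c')
  sorted[1] = acijjgchc$cbg  (last char: 'g')
  sorted[2] = bgacijjgchc$c  (last char: 'c')
  sorted[3] = c$cbgacijjgch  (last char: 'h')
  sorted[4] = cbgacijjgchc$  (last char: '$')
  sorted[5] = chc$cbgacijjg  (last char: 'g')
  sorted[6] = cijjgchc$cbga  (last char: 'a')
  sorted[7] = gacijjgchc$cb  (last char: 'b')
  sorted[8] = gchc$cbgacijj  (last char: 'j')
  sorted[9] = hc$cbgacijjgc  (last char: 'c')
  sorted[10] = ijjgchc$cbgac  (last char: 'c')
  sorted[11] = jgchc$cbgacij  (last char: 'j')
  sorted[12] = jjgchc$cbgaci  (last char: 'i')
Last column: cgch$gabjccji
Original string S is at sorted index 4

Answer: cgch$gabjccji
4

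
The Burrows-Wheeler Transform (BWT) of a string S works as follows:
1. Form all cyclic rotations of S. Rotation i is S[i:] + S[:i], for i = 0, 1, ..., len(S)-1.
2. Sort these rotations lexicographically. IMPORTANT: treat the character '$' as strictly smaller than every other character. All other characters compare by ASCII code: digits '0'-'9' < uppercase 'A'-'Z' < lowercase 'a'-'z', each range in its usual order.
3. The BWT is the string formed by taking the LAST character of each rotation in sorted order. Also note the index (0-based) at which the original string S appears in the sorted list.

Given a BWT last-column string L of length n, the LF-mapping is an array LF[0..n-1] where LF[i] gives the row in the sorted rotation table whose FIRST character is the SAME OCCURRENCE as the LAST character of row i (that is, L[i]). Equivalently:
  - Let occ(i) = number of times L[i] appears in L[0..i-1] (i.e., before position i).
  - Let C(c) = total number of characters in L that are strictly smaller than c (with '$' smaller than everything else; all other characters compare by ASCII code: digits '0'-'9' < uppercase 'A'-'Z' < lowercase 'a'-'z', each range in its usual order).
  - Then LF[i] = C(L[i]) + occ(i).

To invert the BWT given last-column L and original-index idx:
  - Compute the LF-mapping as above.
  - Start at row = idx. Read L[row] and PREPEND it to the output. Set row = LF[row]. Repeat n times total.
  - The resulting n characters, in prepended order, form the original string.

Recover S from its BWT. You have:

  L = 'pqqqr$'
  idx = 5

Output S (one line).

LF mapping: 1 2 3 4 5 0
Walk LF starting at row 5, prepending L[row]:
  step 1: row=5, L[5]='$', prepend. Next row=LF[5]=0
  step 2: row=0, L[0]='p', prepend. Next row=LF[0]=1
  step 3: row=1, L[1]='q', prepend. Next row=LF[1]=2
  step 4: row=2, L[2]='q', prepend. Next row=LF[2]=3
  step 5: row=3, L[3]='q', prepend. Next row=LF[3]=4
  step 6: row=4, L[4]='r', prepend. Next row=LF[4]=5
Reversed output: rqqqp$

Answer: rqqqp$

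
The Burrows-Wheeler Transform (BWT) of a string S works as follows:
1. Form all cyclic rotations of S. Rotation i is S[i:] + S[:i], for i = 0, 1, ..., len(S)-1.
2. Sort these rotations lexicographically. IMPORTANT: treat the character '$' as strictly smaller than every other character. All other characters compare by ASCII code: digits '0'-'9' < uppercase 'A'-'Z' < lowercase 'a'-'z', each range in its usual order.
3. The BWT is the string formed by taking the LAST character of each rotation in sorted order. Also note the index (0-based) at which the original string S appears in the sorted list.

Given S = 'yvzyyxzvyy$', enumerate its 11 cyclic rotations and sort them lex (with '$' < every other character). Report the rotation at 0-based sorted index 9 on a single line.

Answer: zvyy$yvzyyx

Derivation:
All 11 rotations (rotation i = S[i:]+S[:i]):
  rot[0] = yvzyyxzvyy$
  rot[1] = vzyyxzvyy$y
  rot[2] = zyyxzvyy$yv
  rot[3] = yyxzvyy$yvz
  rot[4] = yxzvyy$yvzy
  rot[5] = xzvyy$yvzyy
  rot[6] = zvyy$yvzyyx
  rot[7] = vyy$yvzyyxz
  rot[8] = yy$yvzyyxzv
  rot[9] = y$yvzyyxzvy
  rot[10] = $yvzyyxzvyy
Sorted (with $ < everything):
  sorted[0] = $yvzyyxzvyy
  sorted[1] = vyy$yvzyyxz
  sorted[2] = vzyyxzvyy$y
  sorted[3] = xzvyy$yvzyy
  sorted[4] = y$yvzyyxzvy
  sorted[5] = yvzyyxzvyy$
  sorted[6] = yxzvyy$yvzy
  sorted[7] = yy$yvzyyxzv
  sorted[8] = yyxzvyy$yvz
  sorted[9] = zvyy$yvzyyx
  sorted[10] = zyyxzvyy$yv
sorted[9] = zvyy$yvzyyx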